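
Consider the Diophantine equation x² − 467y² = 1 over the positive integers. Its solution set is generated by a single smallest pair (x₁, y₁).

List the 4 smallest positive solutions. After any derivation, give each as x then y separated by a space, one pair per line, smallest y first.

1625626 75225
5285319783751 244575431700
17183906517558380626 795176361465413175
55869210433019434807260001 2585318735566902940613400

√467 → a₀=21, period (1,1,1,1,3,…,1,1,42); ℓ=14 even so k=13
k=0  a_k=21  p_k/q_k = 21/1
…
k=2  a_k=1  p_k/q_k = 43/2
k=3  a_k=1  p_k/q_k = 65/3
k=4  a_k=1  p_k/q_k = 108/5
…
k=8  a_k=3  p_k/q_k = 82767/3830
k=9  a_k=3  p_k/q_k = 275465/12747
…
k=12  a_k=1  p_k/q_k = 991929/45901
k=13  a_k=1  p_k/q_k = 1625626/75225
→ (1625626, 75225).  Check: 1625626²=2642659891876, 467·75225²=2642659891875, difference 1.
(x_2, y_2) = (1625626·1625626 + 467·75225·75225, 1625626·75225 + 75225·1625626) = (5285319783751, 244575431700)
(x_3, y_3) = (1625626·5285319783751 + 467·75225·244575431700, 1625626·244575431700 + 75225·5285319783751) = (17183906517558380626, 795176361465413175)
(x_4, y_4) = (1625626·17183906517558380626 + 467·75225·795176361465413175, 1625626·795176361465413175 + 75225·17183906517558380626) = (55869210433019434807260001, 2585318735566902940613400)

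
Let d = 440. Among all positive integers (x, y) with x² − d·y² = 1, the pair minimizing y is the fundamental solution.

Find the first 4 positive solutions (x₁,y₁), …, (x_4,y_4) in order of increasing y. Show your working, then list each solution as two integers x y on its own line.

√440 = [20; 1,40, …], period ℓ=2 (even) → k=1
i=0: a=20 ⇒ p=20, q=1
i=1: a=1 ⇒ p=21, q=1
fundamental: x₁=21, y₁=1  (since 441 − 440·1 = 1)
(x_2, y_2) = (21·21 + 440·1·1, 21·1 + 1·21) = (881, 42)
(x_3, y_3) = (21·881 + 440·1·42, 21·42 + 1·881) = (36981, 1763)
(x_4, y_4) = (21·36981 + 440·1·1763, 21·1763 + 1·36981) = (1552321, 74004)

21 1
881 42
36981 1763
1552321 74004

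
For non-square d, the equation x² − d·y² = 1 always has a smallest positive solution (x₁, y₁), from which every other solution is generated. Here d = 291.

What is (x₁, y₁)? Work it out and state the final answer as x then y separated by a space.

√291 → a₀=17, period (17,34); ℓ=2 even so k=1
k=0  a_k=17  p_k/q_k = 17/1
k=1  a_k=17  p_k/q_k = 290/17
→ (290, 17).  Check: 290²=84100, 291·17²=84099, difference 1.

290 17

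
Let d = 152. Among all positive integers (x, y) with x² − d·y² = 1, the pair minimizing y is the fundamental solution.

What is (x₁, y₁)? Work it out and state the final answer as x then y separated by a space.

37 3

√152 = [12; 3,24, …], period ℓ=2 (even) → k=1
step 0: (12, 1)  from 12·(1,0) + (0,1)
step 1: (37, 3)  from 3·(12,1) + (1,0)
fundamental: x₁=37, y₁=3  (since 1369 − 152·9 = 1)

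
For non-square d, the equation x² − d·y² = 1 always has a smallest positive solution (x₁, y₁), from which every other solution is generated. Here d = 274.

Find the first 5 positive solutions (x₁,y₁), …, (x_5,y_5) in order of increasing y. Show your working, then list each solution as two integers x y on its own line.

√274 = [16; 1,1,4,4,1,1,32, …], period ℓ=7 (odd) → k=13
step 0: (16, 1)  from 16·(1,0) + (0,1)
step 1: (17, 1)  from 1·(16,1) + (1,0)
step 2: (33, 2)  from 1·(17,1) + (16,1)
…
step 4: (629, 38)  from 4·(149,9) + (33,2)
…
step 11: (1770023, 106931)  from 4·(419253,25328) + (93011,5619)
step 12: (2189276, 132259)  from 1·(1770023,106931) + (419253,25328)
step 13: (3959299, 239190)  from 1·(2189276,132259) + (1770023,106931)
(x₁, y₁) = (3959299, 239190);  3959299² − 274·239190² = 1 ✓
n=2: (3959299,239190)∘(3959299,239190) = (3959299·3959299+274·239190·239190, 3959299·239190+239190·3959299) = (31352097142801,1894049455620)
n=3: (31352097142801,1894049455620)∘(3959299,239190) = (3959299·31352097142801+274·239190·1894049455620, 3959299·1894049455620+239190·31352097142801) = (248264653730785753699,14998216231173381570)
n=4: (248264653730785753699,14998216231173381570)∘(3959299,239190) = (3959299·248264653730785753699+274·239190·14998216231173381570, 3959299·14998216231173381570+239190·248264653730785753699) = (1965907990503261255572251201,118764845051735182903983240)
n=5: (1965907990503261255572251201,118764845051735182903983240)∘(3959299,239190) = (3959299·1965907990503261255572251201+274·239190·118764845051735182903983240, 3959299·118764845051735182903983240+239190·1965907990503261255572251201) = (15567235081782895307198186429982499,940451064496965117656884702915950)

3959299 239190
31352097142801 1894049455620
248264653730785753699 14998216231173381570
1965907990503261255572251201 118764845051735182903983240
15567235081782895307198186429982499 940451064496965117656884702915950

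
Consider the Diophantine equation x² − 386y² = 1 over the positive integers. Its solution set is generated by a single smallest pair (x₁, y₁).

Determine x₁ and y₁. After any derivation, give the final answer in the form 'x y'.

√386 = [19; 1,1,1,4,1,18,1,4,1,1,1,38, …], period ℓ=12 (even) → k=11
i=0: a=19 ⇒ p=19, q=1
…
i=2: a=1 ⇒ p=39, q=2
…
i=8: a=4 ⇒ p=32771, q=1668
i=9: a=1 ⇒ p=39392, q=2005
i=10: a=1 ⇒ p=72163, q=3673
i=11: a=1 ⇒ p=111555, q=5678
→ (111555, 5678).  Check: 111555²=12444518025, 386·5678²=12444518024, difference 1.

111555 5678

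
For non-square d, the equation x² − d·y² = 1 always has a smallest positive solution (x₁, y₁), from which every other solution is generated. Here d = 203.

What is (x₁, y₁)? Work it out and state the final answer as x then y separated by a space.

[14; 4,28] for √203; ℓ=2 ⇒ convergent index 1
step 0: (14, 1)  from 14·(1,0) + (0,1)
step 1: (57, 4)  from 4·(14,1) + (1,0)
→ (57, 4).  Check: 57²=3249, 203·4²=3248, difference 1.

57 4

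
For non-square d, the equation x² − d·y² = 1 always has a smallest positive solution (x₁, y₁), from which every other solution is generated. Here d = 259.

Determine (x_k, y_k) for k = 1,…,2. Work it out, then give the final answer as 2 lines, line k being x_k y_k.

[16; 10,1,2,3,4,3,2,1,10,32] for √259; ℓ=10 ⇒ convergent index 9
a_0=16:  p_0=16·1+0=16,  q_0=16·0+1=1
…
a_4=3:  p_4=3·515+177=1722,  q_4=3·32+11=107
…
a_8=1:  p_8=1·55265+23931=79196,  q_8=1·3434+1487=4921
a_9=10:  p_9=10·79196+55265=847225,  q_9=10·4921+3434=52644
→ (847225, 52644).  Check: 847225²=717790200625, 259·52644²=717790200624, difference 1.
(847225+52644√259)^2 = 1435580401249 + 89202625800√259

847225 52644
1435580401249 89202625800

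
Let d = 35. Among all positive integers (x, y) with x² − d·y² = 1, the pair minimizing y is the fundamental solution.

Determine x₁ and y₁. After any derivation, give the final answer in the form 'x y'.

6 1

√35 → a₀=5, period (1,10); ℓ=2 even so k=1
a_0=5:  p_0=5·1+0=5,  q_0=5·0+1=1
a_1=1:  p_1=1·5+1=6,  q_1=1·1+0=1
→ (6, 1).  Check: 6²=36, 35·1²=35, difference 1.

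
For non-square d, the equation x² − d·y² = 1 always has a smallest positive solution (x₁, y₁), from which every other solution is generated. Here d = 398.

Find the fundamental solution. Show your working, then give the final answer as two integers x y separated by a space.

399 20

√398 → a₀=19, period (1,18,1,38); ℓ=4 even so k=3
k=0  a_k=19  p_k/q_k = 19/1
k=1  a_k=1  p_k/q_k = 20/1
k=2  a_k=18  p_k/q_k = 379/19
k=3  a_k=1  p_k/q_k = 399/20
→ (399, 20).  Check: 399²=159201, 398·20²=159200, difference 1.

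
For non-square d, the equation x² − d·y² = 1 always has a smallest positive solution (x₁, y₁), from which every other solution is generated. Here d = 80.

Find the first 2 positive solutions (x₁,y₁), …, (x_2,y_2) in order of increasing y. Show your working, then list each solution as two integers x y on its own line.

9 1
161 18

√80 = [8; 1,16, …], period ℓ=2 (even) → k=1
step 0: (8, 1)  from 8·(1,0) + (0,1)
step 1: (9, 1)  from 1·(8,1) + (1,0)
→ (9, 1).  Check: 9²=81, 80·1²=80, difference 1.
(9+1√80)^2 = 161 + 18√80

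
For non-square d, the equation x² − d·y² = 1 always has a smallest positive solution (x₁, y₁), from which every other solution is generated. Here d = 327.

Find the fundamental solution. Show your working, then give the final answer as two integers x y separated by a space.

217 12

[18; 12,36] for √327; ℓ=2 ⇒ convergent index 1
k=0  a_k=18  p_k/q_k = 18/1
k=1  a_k=12  p_k/q_k = 217/12
→ (217, 12).  Check: 217²=47089, 327·12²=47088, difference 1.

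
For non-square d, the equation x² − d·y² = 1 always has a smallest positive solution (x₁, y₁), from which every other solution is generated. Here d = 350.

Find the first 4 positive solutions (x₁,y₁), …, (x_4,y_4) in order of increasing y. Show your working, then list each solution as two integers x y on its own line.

449 24
403201 21552
362074049 19353672
325142092801 17379575904

√350 → a₀=18, period (1,2,2,2,1,36); ℓ=6 even so k=5
step 0: (18, 1)  from 18·(1,0) + (0,1)
…
step 3: (131, 7)  from 2·(56,3) + (19,1)
step 4: (318, 17)  from 2·(131,7) + (56,3)
step 5: (449, 24)  from 1·(318,17) + (131,7)
→ (449, 24).  Check: 449²=201601, 350·24²=201600, difference 1.
(x_2, y_2) = (449·449 + 350·24·24, 449·24 + 24·449) = (403201, 21552)
(x_3, y_3) = (449·403201 + 350·24·21552, 449·21552 + 24·403201) = (362074049, 19353672)
(x_4, y_4) = (449·362074049 + 350·24·19353672, 449·19353672 + 24·362074049) = (325142092801, 17379575904)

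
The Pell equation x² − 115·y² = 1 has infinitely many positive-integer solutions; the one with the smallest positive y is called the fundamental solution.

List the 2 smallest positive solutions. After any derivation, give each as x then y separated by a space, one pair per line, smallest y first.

√115 = [10; 1,2,1,1,1,1,1,2,1,20, …], period ℓ=10 (even) → k=9
step 0: (10, 1)  from 10·(1,0) + (0,1)
…
step 4: (75, 7)  from 1·(43,4) + (32,3)
…
step 6: (193, 18)  from 1·(118,11) + (75,7)
step 7: (311, 29)  from 1·(193,18) + (118,11)
step 8: (815, 76)  from 2·(311,29) + (193,18)
step 9: (1126, 105)  from 1·(815,76) + (311,29)
fundamental: x₁=1126, y₁=105  (since 1267876 − 115·11025 = 1)
k=2:  x_2 = 1126·1126+115·105·105 = 2535751,  y_2 = 1126·105+105·1126 = 236460

1126 105
2535751 236460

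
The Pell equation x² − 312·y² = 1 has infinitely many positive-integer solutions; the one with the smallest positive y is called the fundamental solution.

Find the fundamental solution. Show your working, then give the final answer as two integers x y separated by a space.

√312 → a₀=17, period (1,1,1,34); ℓ=4 even so k=3
a_0=17:  p_0=17·1+0=17,  q_0=17·0+1=1
a_1=1:  p_1=1·17+1=18,  q_1=1·1+0=1
a_2=1:  p_2=1·18+17=35,  q_2=1·1+1=2
a_3=1:  p_3=1·35+18=53,  q_3=1·2+1=3
(x₁, y₁) = (53, 3);  53² − 312·3² = 1 ✓

53 3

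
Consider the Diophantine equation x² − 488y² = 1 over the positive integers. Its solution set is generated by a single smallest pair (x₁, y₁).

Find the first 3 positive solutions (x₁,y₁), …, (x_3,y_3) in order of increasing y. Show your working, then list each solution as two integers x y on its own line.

243 11
118097 5346
57394899 2598145

√488 = [22; 11,44, …], period ℓ=2 (even) → k=1
k=0  a_k=22  p_k/q_k = 22/1
k=1  a_k=11  p_k/q_k = 243/11
(x₁, y₁) = (243, 11);  243² − 488·11² = 1 ✓
(243+11√488)^2 = 118097 + 5346√488
(243+11√488)^3 = 57394899 + 2598145√488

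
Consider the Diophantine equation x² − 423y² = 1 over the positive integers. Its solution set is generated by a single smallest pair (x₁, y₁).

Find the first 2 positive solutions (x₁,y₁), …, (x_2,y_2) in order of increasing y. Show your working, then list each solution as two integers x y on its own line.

4607 224
42448897 2063936

√423 → a₀=20, period (1,1,3,4,3,1,1,40); ℓ=8 even so k=7
i=0: a=20 ⇒ p=20, q=1
…
i=2: a=1 ⇒ p=41, q=2
…
i=6: a=1 ⇒ p=2612, q=127
i=7: a=1 ⇒ p=4607, q=224
(x₁, y₁) = (4607, 224);  4607² − 423·224² = 1 ✓
k=2:  x_2 = 4607·4607+423·224·224 = 42448897,  y_2 = 4607·224+224·4607 = 2063936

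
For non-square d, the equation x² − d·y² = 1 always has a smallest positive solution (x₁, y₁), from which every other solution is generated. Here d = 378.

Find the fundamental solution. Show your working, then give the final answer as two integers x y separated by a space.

8749 450

[19; 2,3,1,4,1,3,2,38] for √378; ℓ=8 ⇒ convergent index 7
i=0: a=19 ⇒ p=19, q=1
i=1: a=2 ⇒ p=39, q=2
i=2: a=3 ⇒ p=136, q=7
…
i=4: a=4 ⇒ p=836, q=43
i=5: a=1 ⇒ p=1011, q=52
i=6: a=3 ⇒ p=3869, q=199
i=7: a=2 ⇒ p=8749, q=450
fundamental: x₁=8749, y₁=450  (since 76545001 − 378·202500 = 1)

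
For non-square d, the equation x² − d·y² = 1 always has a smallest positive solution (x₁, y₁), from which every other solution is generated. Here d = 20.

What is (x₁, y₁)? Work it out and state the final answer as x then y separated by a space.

9 2

√20 = [4; 2,8, …], period ℓ=2 (even) → k=1
i=0: a=4 ⇒ p=4, q=1
i=1: a=2 ⇒ p=9, q=2
(x₁, y₁) = (9, 2);  9² − 20·2² = 1 ✓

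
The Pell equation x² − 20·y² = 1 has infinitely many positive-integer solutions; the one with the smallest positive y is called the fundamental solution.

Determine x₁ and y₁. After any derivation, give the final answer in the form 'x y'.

9 2

√20 → a₀=4, period (2,8); ℓ=2 even so k=1
a_0=4:  p_0=4·1+0=4,  q_0=4·0+1=1
a_1=2:  p_1=2·4+1=9,  q_1=2·1+0=2
(x₁, y₁) = (9, 2);  9² − 20·2² = 1 ✓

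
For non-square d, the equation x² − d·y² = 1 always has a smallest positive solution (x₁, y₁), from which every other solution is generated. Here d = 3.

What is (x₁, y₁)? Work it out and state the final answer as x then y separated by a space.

√3 → a₀=1, period (1,2); ℓ=2 even so k=1
step 0: (1, 1)  from 1·(1,0) + (0,1)
step 1: (2, 1)  from 1·(1,1) + (1,0)
→ (2, 1).  Check: 2²=4, 3·1²=3, difference 1.

2 1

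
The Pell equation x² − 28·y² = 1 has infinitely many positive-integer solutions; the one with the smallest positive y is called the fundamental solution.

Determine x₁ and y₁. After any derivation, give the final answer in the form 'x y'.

√28 → a₀=5, period (3,2,3,10); ℓ=4 even so k=3
a_0=5:  p_0=5·1+0=5,  q_0=5·0+1=1
a_1=3:  p_1=3·5+1=16,  q_1=3·1+0=3
a_2=2:  p_2=2·16+5=37,  q_2=2·3+1=7
a_3=3:  p_3=3·37+16=127,  q_3=3·7+3=24
(x₁, y₁) = (127, 24);  127² − 28·24² = 1 ✓

127 24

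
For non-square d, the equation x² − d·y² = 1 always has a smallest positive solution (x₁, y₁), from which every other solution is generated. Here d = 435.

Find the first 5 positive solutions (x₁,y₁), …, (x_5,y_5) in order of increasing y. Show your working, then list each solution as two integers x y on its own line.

146 7
42631 2044
12448106 596841
3634804321 174275528
1061350413626 50887857335

d=435: √d = [20; 1,5,1,40] (ℓ=4, even), read p_3/q_3
a_0=20:  p_0=20·1+0=20,  q_0=20·0+1=1
…
a_2=5:  p_2=5·21+20=125,  q_2=5·1+1=6
a_3=1:  p_3=1·125+21=146,  q_3=1·6+1=7
→ (146, 7).  Check: 146²=21316, 435·7²=21315, difference 1.
k=2:  x_2 = 146·146+435·7·7 = 42631,  y_2 = 146·7+7·146 = 2044
k=3:  x_3 = 146·42631+435·7·2044 = 12448106,  y_3 = 146·2044+7·42631 = 596841
k=4:  x_4 = 146·12448106+435·7·596841 = 3634804321,  y_4 = 146·596841+7·12448106 = 174275528
k=5:  x_5 = 146·3634804321+435·7·174275528 = 1061350413626,  y_5 = 146·174275528+7·3634804321 = 50887857335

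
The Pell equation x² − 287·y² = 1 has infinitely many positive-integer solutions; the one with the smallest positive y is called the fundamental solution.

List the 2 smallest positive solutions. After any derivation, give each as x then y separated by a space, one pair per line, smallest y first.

[16; 1,15,1,32] for √287; ℓ=4 ⇒ convergent index 3
step 0: (16, 1)  from 16·(1,0) + (0,1)
…
step 2: (271, 16)  from 15·(17,1) + (16,1)
step 3: (288, 17)  from 1·(271,16) + (17,1)
fundamental: x₁=288, y₁=17  (since 82944 − 287·289 = 1)
k=2:  x_2 = 288·288+287·17·17 = 165887,  y_2 = 288·17+17·288 = 9792

288 17
165887 9792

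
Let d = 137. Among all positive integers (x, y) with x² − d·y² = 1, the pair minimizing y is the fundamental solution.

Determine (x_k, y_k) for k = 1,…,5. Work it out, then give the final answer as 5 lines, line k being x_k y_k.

6083073 519712
74007554246657 6322892069952
900386710067742990849 76925228065277725280
10954236171143757109591351297 935883555725460013412300928
133270836576615035597116312473600513 11386095977955005515107946008258208

√137 = [11; 1,2,2,1,1,2,2,1,22, …], period ℓ=9 (odd) → k=17
k=0  a_k=11  p_k/q_k = 11/1
…
k=2  a_k=2  p_k/q_k = 35/3
…
k=4  a_k=1  p_k/q_k = 117/10
k=5  a_k=1  p_k/q_k = 199/17
k=6  a_k=2  p_k/q_k = 515/44
…
k=9  a_k=22  p_k/q_k = 39597/3383
…
k=13  a_k=1  p_k/q_k = 408178/34873
k=14  a_k=1  p_k/q_k = 694077/59299
k=15  a_k=2  p_k/q_k = 1796332/153471
k=16  a_k=2  p_k/q_k = 4286741/366241
k=17  a_k=1  p_k/q_k = 6083073/519712
(x₁, y₁) = (6083073, 519712);  6083073² − 137·519712² = 1 ✓
(x_2, y_2) = (6083073·6083073 + 137·519712·519712, 6083073·519712 + 519712·6083073) = (74007554246657, 6322892069952)
(x_3, y_3) = (6083073·74007554246657 + 137·519712·6322892069952, 6083073·6322892069952 + 519712·74007554246657) = (900386710067742990849, 76925228065277725280)
(x_4, y_4) = (6083073·900386710067742990849 + 137·519712·76925228065277725280, 6083073·76925228065277725280 + 519712·900386710067742990849) = (10954236171143757109591351297, 935883555725460013412300928)
(x_5, y_5) = (6083073·10954236171143757109591351297 + 137·519712·935883555725460013412300928, 6083073·935883555725460013412300928 + 519712·10954236171143757109591351297) = (133270836576615035597116312473600513, 11386095977955005515107946008258208)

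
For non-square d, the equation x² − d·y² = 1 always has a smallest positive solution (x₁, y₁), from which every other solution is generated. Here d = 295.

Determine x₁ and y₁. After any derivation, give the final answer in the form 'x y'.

√295 = [17; 5,1,2,3,2,6,2,3,2,1,5,34, …], period ℓ=12 (even) → k=11
a_0=17:  p_0=17·1+0=17,  q_0=17·0+1=1
a_1=5:  p_1=5·17+1=86,  q_1=5·1+0=5
a_2=1:  p_2=1·86+17=103,  q_2=1·5+1=6
a_3=2:  p_3=2·103+86=292,  q_3=2·6+5=17
a_4=3:  p_4=3·292+103=979,  q_4=3·17+6=57
…
a_6=6:  p_6=6·2250+979=14479,  q_6=6·131+57=843
…
a_8=3:  p_8=3·31208+14479=108103,  q_8=3·1817+843=6294
a_9=2:  p_9=2·108103+31208=247414,  q_9=2·6294+1817=14405
a_10=1:  p_10=1·247414+108103=355517,  q_10=1·14405+6294=20699
a_11=5:  p_11=5·355517+247414=2024999,  q_11=5·20699+14405=117900
(x₁, y₁) = (2024999, 117900);  2024999² − 295·117900² = 1 ✓

2024999 117900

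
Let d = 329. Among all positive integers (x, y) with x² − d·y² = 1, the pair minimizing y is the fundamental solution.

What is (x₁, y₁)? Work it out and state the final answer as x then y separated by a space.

2376415 131016

√329 = [18; 7,4,2,1,1,4,1,1,2,4,7,36, …], period ℓ=12 (even) → k=11
a_0=18:  p_0=18·1+0=18,  q_0=18·0+1=1
a_1=7:  p_1=7·18+1=127,  q_1=7·1+0=7
a_2=4:  p_2=4·127+18=526,  q_2=4·7+1=29
a_3=2:  p_3=2·526+127=1179,  q_3=2·29+7=65
…
a_8=1:  p_8=1·16125+13241=29366,  q_8=1·889+730=1619
…
a_10=4:  p_10=4·74857+29366=328794,  q_10=4·4127+1619=18127
a_11=7:  p_11=7·328794+74857=2376415,  q_11=7·18127+4127=131016
(x₁, y₁) = (2376415, 131016);  2376415² − 329·131016² = 1 ✓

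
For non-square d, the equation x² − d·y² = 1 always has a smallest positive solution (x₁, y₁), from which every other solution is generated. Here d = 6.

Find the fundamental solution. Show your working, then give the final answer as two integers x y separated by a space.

5 2

d=6: √d = [2; 2,4] (ℓ=2, even), read p_1/q_1
k=0  a_k=2  p_k/q_k = 2/1
k=1  a_k=2  p_k/q_k = 5/2
(x₁, y₁) = (5, 2);  5² − 6·2² = 1 ✓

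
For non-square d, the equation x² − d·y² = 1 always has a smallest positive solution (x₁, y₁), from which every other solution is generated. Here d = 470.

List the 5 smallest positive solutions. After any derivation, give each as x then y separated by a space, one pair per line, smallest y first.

d=470: √d = [21; 1,2,8,2,1,42] (ℓ=6, even), read p_5/q_5
a_0=21:  p_0=21·1+0=21,  q_0=21·0+1=1
…
a_2=2:  p_2=2·22+21=65,  q_2=2·1+1=3
…
a_4=2:  p_4=2·542+65=1149,  q_4=2·25+3=53
a_5=1:  p_5=1·1149+542=1691,  q_5=1·53+25=78
fundamental: x₁=1691, y₁=78  (since 2859481 − 470·6084 = 1)
(1691+78√470)^2 = 5718961 + 263796√470
(1691+78√470)^3 = 19341524411 + 892157994√470
(1691+78√470)^4 = 65413029839041 + 3017278071912√470
(1691+78√470)^5 = 221226847574112251 + 10204433547048390√470

1691 78
5718961 263796
19341524411 892157994
65413029839041 3017278071912
221226847574112251 10204433547048390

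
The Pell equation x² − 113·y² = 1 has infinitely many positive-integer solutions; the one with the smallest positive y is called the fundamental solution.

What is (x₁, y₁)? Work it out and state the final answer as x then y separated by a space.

√113 → a₀=10, period (1,1,1,2,2,1,1,1,20); ℓ=9 odd so k=17
k=0  a_k=10  p_k/q_k = 10/1
k=1  a_k=1  p_k/q_k = 11/1
k=2  a_k=1  p_k/q_k = 21/2
…
k=4  a_k=2  p_k/q_k = 85/8
k=5  a_k=2  p_k/q_k = 202/19
…
k=7  a_k=1  p_k/q_k = 489/46
k=8  a_k=1  p_k/q_k = 776/73
…
k=12  a_k=1  p_k/q_k = 49579/4664
k=13  a_k=2  p_k/q_k = 131952/12413
k=14  a_k=2  p_k/q_k = 313483/29490
…
k=16  a_k=1  p_k/q_k = 758918/71393
k=17  a_k=1  p_k/q_k = 1204353/113296
fundamental: x₁=1204353, y₁=113296  (since 1450466148609 − 113·12835983616 = 1)

1204353 113296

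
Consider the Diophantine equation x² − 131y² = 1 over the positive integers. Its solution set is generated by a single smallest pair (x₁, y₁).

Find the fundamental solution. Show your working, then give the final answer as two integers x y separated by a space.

[11; 2,4,11,4,2,22] for √131; ℓ=6 ⇒ convergent index 5
k=0  a_k=11  p_k/q_k = 11/1
…
k=4  a_k=4  p_k/q_k = 4727/413
k=5  a_k=2  p_k/q_k = 10610/927
fundamental: x₁=10610, y₁=927  (since 112572100 − 131·859329 = 1)

10610 927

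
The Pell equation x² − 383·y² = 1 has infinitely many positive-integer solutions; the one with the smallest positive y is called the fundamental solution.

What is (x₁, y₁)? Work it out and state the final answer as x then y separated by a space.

18768 959

√383 = [19; 1,1,3,19,3,1,1,38, …], period ℓ=8 (even) → k=7
step 0: (19, 1)  from 19·(1,0) + (0,1)
step 1: (20, 1)  from 1·(19,1) + (1,0)
step 2: (39, 2)  from 1·(20,1) + (19,1)
step 3: (137, 7)  from 3·(39,2) + (20,1)
step 4: (2642, 135)  from 19·(137,7) + (39,2)
step 5: (8063, 412)  from 3·(2642,135) + (137,7)
step 6: (10705, 547)  from 1·(8063,412) + (2642,135)
step 7: (18768, 959)  from 1·(10705,547) + (8063,412)
→ (18768, 959).  Check: 18768²=352237824, 383·959²=352237823, difference 1.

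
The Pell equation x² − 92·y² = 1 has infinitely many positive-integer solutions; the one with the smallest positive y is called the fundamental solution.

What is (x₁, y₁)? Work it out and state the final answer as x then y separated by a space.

√92 → a₀=9, period (1,1,2,4,2,1,1,18); ℓ=8 even so k=7
i=0: a=9 ⇒ p=9, q=1
…
i=3: a=2 ⇒ p=48, q=5
i=4: a=4 ⇒ p=211, q=22
…
i=6: a=1 ⇒ p=681, q=71
i=7: a=1 ⇒ p=1151, q=120
→ (1151, 120).  Check: 1151²=1324801, 92·120²=1324800, difference 1.

1151 120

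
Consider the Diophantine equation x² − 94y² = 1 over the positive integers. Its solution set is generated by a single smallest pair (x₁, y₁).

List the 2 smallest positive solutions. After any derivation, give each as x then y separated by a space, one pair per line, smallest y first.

2143295 221064
9187426914049 947610731760

d=94: √d = [9; 1,2,3,1,1,…,2,1,18] (ℓ=16, even), read p_15/q_15
i=0: a=9 ⇒ p=9, q=1
i=1: a=1 ⇒ p=10, q=1
…
i=4: a=1 ⇒ p=126, q=13
i=5: a=1 ⇒ p=223, q=23
i=6: a=5 ⇒ p=1241, q=128
…
i=8: a=8 ⇒ p=12953, q=1336
i=9: a=1 ⇒ p=14417, q=1487
i=10: a=5 ⇒ p=85038, q=8771
…
i=14: a=2 ⇒ p=1490361, q=153719
i=15: a=1 ⇒ p=2143295, q=221064
fundamental: x₁=2143295, y₁=221064  (since 4593713457025 − 94·48869292096 = 1)
k=2:  x_2 = 2143295·2143295+94·221064·221064 = 9187426914049,  y_2 = 2143295·221064+221064·2143295 = 947610731760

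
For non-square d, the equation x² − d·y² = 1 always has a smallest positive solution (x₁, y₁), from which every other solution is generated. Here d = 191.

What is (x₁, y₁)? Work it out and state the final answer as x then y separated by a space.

8994000 650783

d=191: √d = [13; 1,4,1,1,3,…,4,1,26] (ℓ=16, even), read p_15/q_15
step 0: (13, 1)  from 13·(1,0) + (0,1)
…
step 2: (69, 5)  from 4·(14,1) + (13,1)
…
step 5: (539, 39)  from 3·(152,11) + (83,6)
…
step 11: (704682, 50989)  from 3·(207083,14984) + (83433,6037)
step 12: (911765, 65973)  from 1·(704682,50989) + (207083,14984)
…
step 14: (7377553, 533821)  from 4·(1616447,116962) + (911765,65973)
step 15: (8994000, 650783)  from 1·(7377553,533821) + (1616447,116962)
→ (8994000, 650783).  Check: 8994000²=80892036000000, 191·650783²=80892035999999, difference 1.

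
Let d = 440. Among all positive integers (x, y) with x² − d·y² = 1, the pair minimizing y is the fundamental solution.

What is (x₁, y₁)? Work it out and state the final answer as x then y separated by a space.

21 1

√440 = [20; 1,40, …], period ℓ=2 (even) → k=1
k=0  a_k=20  p_k/q_k = 20/1
k=1  a_k=1  p_k/q_k = 21/1
→ (21, 1).  Check: 21²=441, 440·1²=440, difference 1.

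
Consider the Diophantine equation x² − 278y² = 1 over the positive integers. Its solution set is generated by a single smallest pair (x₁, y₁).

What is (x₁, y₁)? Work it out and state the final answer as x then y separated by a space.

2501 150

√278 = [16; 1,2,16,2,1,32, …], period ℓ=6 (even) → k=5
i=0: a=16 ⇒ p=16, q=1
…
i=2: a=2 ⇒ p=50, q=3
i=3: a=16 ⇒ p=817, q=49
i=4: a=2 ⇒ p=1684, q=101
i=5: a=1 ⇒ p=2501, q=150
(x₁, y₁) = (2501, 150);  2501² − 278·150² = 1 ✓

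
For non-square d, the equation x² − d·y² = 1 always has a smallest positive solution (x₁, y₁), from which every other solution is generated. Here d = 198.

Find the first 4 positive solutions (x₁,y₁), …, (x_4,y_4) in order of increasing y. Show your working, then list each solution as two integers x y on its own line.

√198 → a₀=14, period (14,28); ℓ=2 even so k=1
a_0=14:  p_0=14·1+0=14,  q_0=14·0+1=1
a_1=14:  p_1=14·14+1=197,  q_1=14·1+0=14
→ (197, 14).  Check: 197²=38809, 198·14²=38808, difference 1.
n=2: (197,14)∘(197,14) = (197·197+198·14·14, 197·14+14·197) = (77617,5516)
n=3: (77617,5516)∘(197,14) = (197·77617+198·14·5516, 197·5516+14·77617) = (30580901,2173290)
n=4: (30580901,2173290)∘(197,14) = (197·30580901+198·14·2173290, 197·2173290+14·30580901) = (12048797377,856270744)

197 14
77617 5516
30580901 2173290
12048797377 856270744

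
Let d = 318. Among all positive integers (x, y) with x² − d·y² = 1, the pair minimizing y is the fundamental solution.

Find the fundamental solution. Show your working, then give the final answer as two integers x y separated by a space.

107 6

d=318: √d = [17; 1,4,1,34] (ℓ=4, even), read p_3/q_3
k=0  a_k=17  p_k/q_k = 17/1
k=1  a_k=1  p_k/q_k = 18/1
k=2  a_k=4  p_k/q_k = 89/5
k=3  a_k=1  p_k/q_k = 107/6
fundamental: x₁=107, y₁=6  (since 11449 − 318·36 = 1)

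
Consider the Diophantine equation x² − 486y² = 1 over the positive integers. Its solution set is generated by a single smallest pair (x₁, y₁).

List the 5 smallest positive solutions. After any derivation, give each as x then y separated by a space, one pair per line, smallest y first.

√486 = [22; 22,44, …], period ℓ=2 (even) → k=1
k=0  a_k=22  p_k/q_k = 22/1
k=1  a_k=22  p_k/q_k = 485/22
fundamental: x₁=485, y₁=22  (since 235225 − 486·484 = 1)
k=2:  x_2 = 485·485+486·22·22 = 470449,  y_2 = 485·22+22·485 = 21340
k=3:  x_3 = 485·470449+486·22·21340 = 456335045,  y_3 = 485·21340+22·470449 = 20699778
k=4:  x_4 = 485·456335045+486·22·20699778 = 442644523201,  y_4 = 485·20699778+22·456335045 = 20078763320
k=5:  x_5 = 485·442644523201+486·22·20078763320 = 429364731169925,  y_5 = 485·20078763320+22·442644523201 = 19476379720622

485 22
470449 21340
456335045 20699778
442644523201 20078763320
429364731169925 19476379720622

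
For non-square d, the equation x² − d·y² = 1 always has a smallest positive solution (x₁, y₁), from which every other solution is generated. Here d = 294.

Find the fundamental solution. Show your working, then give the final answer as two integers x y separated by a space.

4801 280

√294 → a₀=17, period (6,1,4,1,6,34); ℓ=6 even so k=5
i=0: a=17 ⇒ p=17, q=1
i=1: a=6 ⇒ p=103, q=6
…
i=4: a=1 ⇒ p=703, q=41
i=5: a=6 ⇒ p=4801, q=280
fundamental: x₁=4801, y₁=280  (since 23049601 − 294·78400 = 1)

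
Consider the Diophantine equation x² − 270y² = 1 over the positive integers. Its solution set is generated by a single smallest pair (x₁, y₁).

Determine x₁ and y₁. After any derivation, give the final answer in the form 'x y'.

5291 322

√270 → a₀=16, period (2,3,6,3,2,32); ℓ=6 even so k=5
a_0=16:  p_0=16·1+0=16,  q_0=16·0+1=1
…
a_3=6:  p_3=6·115+33=723,  q_3=6·7+2=44
a_4=3:  p_4=3·723+115=2284,  q_4=3·44+7=139
a_5=2:  p_5=2·2284+723=5291,  q_5=2·139+44=322
fundamental: x₁=5291, y₁=322  (since 27994681 − 270·103684 = 1)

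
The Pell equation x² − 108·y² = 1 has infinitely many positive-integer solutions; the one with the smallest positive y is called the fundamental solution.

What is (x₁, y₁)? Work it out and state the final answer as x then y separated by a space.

1351 130

d=108: √d = [10; 2,1,1,4,1,1,2,20] (ℓ=8, even), read p_7/q_7
step 0: (10, 1)  from 10·(1,0) + (0,1)
step 1: (21, 2)  from 2·(10,1) + (1,0)
step 2: (31, 3)  from 1·(21,2) + (10,1)
…
step 5: (291, 28)  from 1·(239,23) + (52,5)
step 6: (530, 51)  from 1·(291,28) + (239,23)
step 7: (1351, 130)  from 2·(530,51) + (291,28)
(x₁, y₁) = (1351, 130);  1351² − 108·130² = 1 ✓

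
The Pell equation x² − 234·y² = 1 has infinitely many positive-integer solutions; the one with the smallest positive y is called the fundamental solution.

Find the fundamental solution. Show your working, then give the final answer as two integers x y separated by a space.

[15; 3,2,1,2,1,2,3,30] for √234; ℓ=8 ⇒ convergent index 7
i=0: a=15 ⇒ p=15, q=1
…
i=3: a=1 ⇒ p=153, q=10
i=4: a=2 ⇒ p=413, q=27
…
i=6: a=2 ⇒ p=1545, q=101
i=7: a=3 ⇒ p=5201, q=340
fundamental: x₁=5201, y₁=340  (since 27050401 − 234·115600 = 1)

5201 340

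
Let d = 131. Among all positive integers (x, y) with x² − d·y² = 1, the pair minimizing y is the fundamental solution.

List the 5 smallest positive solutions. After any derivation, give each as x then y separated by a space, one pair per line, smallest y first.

10610 927
225144199 19670940
4777559892170 417417345873
101379820686703201 8857596059754120
2151279790194282033050 187958187970565080527

[11; 2,4,11,4,2,22] for √131; ℓ=6 ⇒ convergent index 5
a_0=11:  p_0=11·1+0=11,  q_0=11·0+1=1
a_1=2:  p_1=2·11+1=23,  q_1=2·1+0=2
a_2=4:  p_2=4·23+11=103,  q_2=4·2+1=9
a_3=11:  p_3=11·103+23=1156,  q_3=11·9+2=101
a_4=4:  p_4=4·1156+103=4727,  q_4=4·101+9=413
a_5=2:  p_5=2·4727+1156=10610,  q_5=2·413+101=927
(x₁, y₁) = (10610, 927);  10610² − 131·927² = 1 ✓
(x_2, y_2) = (10610·10610 + 131·927·927, 10610·927 + 927·10610) = (225144199, 19670940)
(x_3, y_3) = (10610·225144199 + 131·927·19670940, 10610·19670940 + 927·225144199) = (4777559892170, 417417345873)
(x_4, y_4) = (10610·4777559892170 + 131·927·417417345873, 10610·417417345873 + 927·4777559892170) = (101379820686703201, 8857596059754120)
(x_5, y_5) = (10610·101379820686703201 + 131·927·8857596059754120, 10610·8857596059754120 + 927·101379820686703201) = (2151279790194282033050, 187958187970565080527)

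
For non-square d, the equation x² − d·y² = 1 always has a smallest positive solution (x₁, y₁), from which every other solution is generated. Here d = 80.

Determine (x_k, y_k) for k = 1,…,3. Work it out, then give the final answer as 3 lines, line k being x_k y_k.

d=80: √d = [8; 1,16] (ℓ=2, even), read p_1/q_1
i=0: a=8 ⇒ p=8, q=1
i=1: a=1 ⇒ p=9, q=1
(x₁, y₁) = (9, 1);  9² − 80·1² = 1 ✓
k=2:  x_2 = 9·9+80·1·1 = 161,  y_2 = 9·1+1·9 = 18
k=3:  x_3 = 9·161+80·1·18 = 2889,  y_3 = 9·18+1·161 = 323

9 1
161 18
2889 323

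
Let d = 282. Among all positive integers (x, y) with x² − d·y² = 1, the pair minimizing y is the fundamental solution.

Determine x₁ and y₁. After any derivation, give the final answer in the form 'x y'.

2351 140

[16; 1,3,1,4,1,3,1,32] for √282; ℓ=8 ⇒ convergent index 7
i=0: a=16 ⇒ p=16, q=1
i=1: a=1 ⇒ p=17, q=1
…
i=6: a=3 ⇒ p=1864, q=111
i=7: a=1 ⇒ p=2351, q=140
fundamental: x₁=2351, y₁=140  (since 5527201 − 282·19600 = 1)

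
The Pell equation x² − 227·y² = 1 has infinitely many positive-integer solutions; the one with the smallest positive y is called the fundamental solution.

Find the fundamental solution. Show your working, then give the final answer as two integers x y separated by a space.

226 15

√227 = [15; 15,30, …], period ℓ=2 (even) → k=1
step 0: (15, 1)  from 15·(1,0) + (0,1)
step 1: (226, 15)  from 15·(15,1) + (1,0)
(x₁, y₁) = (226, 15);  226² − 227·15² = 1 ✓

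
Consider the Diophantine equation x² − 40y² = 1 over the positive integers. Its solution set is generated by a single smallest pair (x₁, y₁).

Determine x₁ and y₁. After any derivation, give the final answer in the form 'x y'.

19 3

√40 = [6; 3,12, …], period ℓ=2 (even) → k=1
a_0=6:  p_0=6·1+0=6,  q_0=6·0+1=1
a_1=3:  p_1=3·6+1=19,  q_1=3·1+0=3
fundamental: x₁=19, y₁=3  (since 361 − 40·9 = 1)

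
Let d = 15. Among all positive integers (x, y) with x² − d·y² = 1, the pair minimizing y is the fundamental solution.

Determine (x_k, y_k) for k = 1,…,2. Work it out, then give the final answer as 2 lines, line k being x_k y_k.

4 1
31 8

√15 = [3; 1,6, …], period ℓ=2 (even) → k=1
a_0=3:  p_0=3·1+0=3,  q_0=3·0+1=1
a_1=1:  p_1=1·3+1=4,  q_1=1·1+0=1
(x₁, y₁) = (4, 1);  4² − 15·1² = 1 ✓
n=2: (4,1)∘(4,1) = (4·4+15·1·1, 4·1+1·4) = (31,8)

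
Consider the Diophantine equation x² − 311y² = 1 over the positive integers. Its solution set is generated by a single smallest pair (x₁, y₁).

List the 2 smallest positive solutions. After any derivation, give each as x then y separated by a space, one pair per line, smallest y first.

16883880 957397
570130807708799 32329152120720

[17; 1,1,1,2,1,…,1,1,34] for √311; ℓ=16 ⇒ convergent index 15
k=0  a_k=17  p_k/q_k = 17/1
k=1  a_k=1  p_k/q_k = 18/1
…
k=4  a_k=2  p_k/q_k = 141/8
k=5  a_k=1  p_k/q_k = 194/11
k=6  a_k=6  p_k/q_k = 1305/74
k=7  a_k=3  p_k/q_k = 4109/233
k=8  a_k=17  p_k/q_k = 71158/4035
k=9  a_k=3  p_k/q_k = 217583/12338
k=10  a_k=6  p_k/q_k = 1376656/78063
k=11  a_k=1  p_k/q_k = 1594239/90401
…
k=14  a_k=1  p_k/q_k = 10724507/608131
k=15  a_k=1  p_k/q_k = 16883880/957397
fundamental: x₁=16883880, y₁=957397  (since 285065403854400 − 311·916609015609 = 1)
(x_2, y_2) = (16883880·16883880 + 311·957397·957397, 16883880·957397 + 957397·16883880) = (570130807708799, 32329152120720)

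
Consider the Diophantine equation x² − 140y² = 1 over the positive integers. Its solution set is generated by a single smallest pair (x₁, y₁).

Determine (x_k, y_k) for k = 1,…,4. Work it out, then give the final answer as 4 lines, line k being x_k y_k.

[11; 1,4,1,22] for √140; ℓ=4 ⇒ convergent index 3
a_0=11:  p_0=11·1+0=11,  q_0=11·0+1=1
…
a_2=4:  p_2=4·12+11=59,  q_2=4·1+1=5
a_3=1:  p_3=1·59+12=71,  q_3=1·5+1=6
fundamental: x₁=71, y₁=6  (since 5041 − 140·36 = 1)
n=2: (71,6)∘(71,6) = (71·71+140·6·6, 71·6+6·71) = (10081,852)
n=3: (10081,852)∘(71,6) = (71·10081+140·6·852, 71·852+6·10081) = (1431431,120978)
n=4: (1431431,120978)∘(71,6) = (71·1431431+140·6·120978, 71·120978+6·1431431) = (203253121,17178024)

71 6
10081 852
1431431 120978
203253121 17178024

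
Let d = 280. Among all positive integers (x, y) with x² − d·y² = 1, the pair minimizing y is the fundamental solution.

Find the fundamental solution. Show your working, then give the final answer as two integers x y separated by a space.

√280 = [16; 1,2,1,2,1,32, …], period ℓ=6 (even) → k=5
step 0: (16, 1)  from 16·(1,0) + (0,1)
…
step 2: (50, 3)  from 2·(17,1) + (16,1)
step 3: (67, 4)  from 1·(50,3) + (17,1)
step 4: (184, 11)  from 2·(67,4) + (50,3)
step 5: (251, 15)  from 1·(184,11) + (67,4)
(x₁, y₁) = (251, 15);  251² − 280·15² = 1 ✓

251 15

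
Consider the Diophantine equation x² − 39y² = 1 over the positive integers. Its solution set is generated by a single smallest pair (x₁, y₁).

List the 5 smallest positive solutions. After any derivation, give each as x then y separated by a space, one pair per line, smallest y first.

[6; 4,12] for √39; ℓ=2 ⇒ convergent index 1
a_0=6:  p_0=6·1+0=6,  q_0=6·0+1=1
a_1=4:  p_1=4·6+1=25,  q_1=4·1+0=4
(x₁, y₁) = (25, 4);  25² − 39·4² = 1 ✓
(25+4√39)^2 = 1249 + 200√39
(25+4√39)^3 = 62425 + 9996√39
(25+4√39)^4 = 3120001 + 499600√39
(25+4√39)^5 = 155937625 + 24970004√39

25 4
1249 200
62425 9996
3120001 499600
155937625 24970004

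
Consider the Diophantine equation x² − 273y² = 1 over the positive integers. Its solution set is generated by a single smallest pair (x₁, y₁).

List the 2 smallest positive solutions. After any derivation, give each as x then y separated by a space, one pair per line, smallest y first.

727 44
1057057 63976

√273 = [16; 1,1,10,1,1,32, …], period ℓ=6 (even) → k=5
step 0: (16, 1)  from 16·(1,0) + (0,1)
step 1: (17, 1)  from 1·(16,1) + (1,0)
step 2: (33, 2)  from 1·(17,1) + (16,1)
step 3: (347, 21)  from 10·(33,2) + (17,1)
step 4: (380, 23)  from 1·(347,21) + (33,2)
step 5: (727, 44)  from 1·(380,23) + (347,21)
(x₁, y₁) = (727, 44);  727² − 273·44² = 1 ✓
n=2: (727,44)∘(727,44) = (727·727+273·44·44, 727·44+44·727) = (1057057,63976)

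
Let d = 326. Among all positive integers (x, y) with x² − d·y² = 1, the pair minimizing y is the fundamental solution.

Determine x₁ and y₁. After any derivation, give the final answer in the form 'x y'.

325 18

d=326: √d = [18; 18,36] (ℓ=2, even), read p_1/q_1
step 0: (18, 1)  from 18·(1,0) + (0,1)
step 1: (325, 18)  from 18·(18,1) + (1,0)
→ (325, 18).  Check: 325²=105625, 326·18²=105624, difference 1.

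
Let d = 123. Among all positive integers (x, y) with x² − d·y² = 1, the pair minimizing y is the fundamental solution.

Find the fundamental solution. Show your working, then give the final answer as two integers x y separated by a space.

122 11

d=123: √d = [11; 11,22] (ℓ=2, even), read p_1/q_1
step 0: (11, 1)  from 11·(1,0) + (0,1)
step 1: (122, 11)  from 11·(11,1) + (1,0)
(x₁, y₁) = (122, 11);  122² − 123·11² = 1 ✓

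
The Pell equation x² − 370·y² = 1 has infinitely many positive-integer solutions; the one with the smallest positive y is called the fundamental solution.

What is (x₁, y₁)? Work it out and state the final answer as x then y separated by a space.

d=370: √d = [19; 4,4,38] (ℓ=3, odd), read p_5/q_5
k=0  a_k=19  p_k/q_k = 19/1
k=1  a_k=4  p_k/q_k = 77/4
k=2  a_k=4  p_k/q_k = 327/17
k=3  a_k=38  p_k/q_k = 12503/650
k=4  a_k=4  p_k/q_k = 50339/2617
k=5  a_k=4  p_k/q_k = 213859/11118
→ (213859, 11118).  Check: 213859²=45735671881, 370·11118²=45735671880, difference 1.

213859 11118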